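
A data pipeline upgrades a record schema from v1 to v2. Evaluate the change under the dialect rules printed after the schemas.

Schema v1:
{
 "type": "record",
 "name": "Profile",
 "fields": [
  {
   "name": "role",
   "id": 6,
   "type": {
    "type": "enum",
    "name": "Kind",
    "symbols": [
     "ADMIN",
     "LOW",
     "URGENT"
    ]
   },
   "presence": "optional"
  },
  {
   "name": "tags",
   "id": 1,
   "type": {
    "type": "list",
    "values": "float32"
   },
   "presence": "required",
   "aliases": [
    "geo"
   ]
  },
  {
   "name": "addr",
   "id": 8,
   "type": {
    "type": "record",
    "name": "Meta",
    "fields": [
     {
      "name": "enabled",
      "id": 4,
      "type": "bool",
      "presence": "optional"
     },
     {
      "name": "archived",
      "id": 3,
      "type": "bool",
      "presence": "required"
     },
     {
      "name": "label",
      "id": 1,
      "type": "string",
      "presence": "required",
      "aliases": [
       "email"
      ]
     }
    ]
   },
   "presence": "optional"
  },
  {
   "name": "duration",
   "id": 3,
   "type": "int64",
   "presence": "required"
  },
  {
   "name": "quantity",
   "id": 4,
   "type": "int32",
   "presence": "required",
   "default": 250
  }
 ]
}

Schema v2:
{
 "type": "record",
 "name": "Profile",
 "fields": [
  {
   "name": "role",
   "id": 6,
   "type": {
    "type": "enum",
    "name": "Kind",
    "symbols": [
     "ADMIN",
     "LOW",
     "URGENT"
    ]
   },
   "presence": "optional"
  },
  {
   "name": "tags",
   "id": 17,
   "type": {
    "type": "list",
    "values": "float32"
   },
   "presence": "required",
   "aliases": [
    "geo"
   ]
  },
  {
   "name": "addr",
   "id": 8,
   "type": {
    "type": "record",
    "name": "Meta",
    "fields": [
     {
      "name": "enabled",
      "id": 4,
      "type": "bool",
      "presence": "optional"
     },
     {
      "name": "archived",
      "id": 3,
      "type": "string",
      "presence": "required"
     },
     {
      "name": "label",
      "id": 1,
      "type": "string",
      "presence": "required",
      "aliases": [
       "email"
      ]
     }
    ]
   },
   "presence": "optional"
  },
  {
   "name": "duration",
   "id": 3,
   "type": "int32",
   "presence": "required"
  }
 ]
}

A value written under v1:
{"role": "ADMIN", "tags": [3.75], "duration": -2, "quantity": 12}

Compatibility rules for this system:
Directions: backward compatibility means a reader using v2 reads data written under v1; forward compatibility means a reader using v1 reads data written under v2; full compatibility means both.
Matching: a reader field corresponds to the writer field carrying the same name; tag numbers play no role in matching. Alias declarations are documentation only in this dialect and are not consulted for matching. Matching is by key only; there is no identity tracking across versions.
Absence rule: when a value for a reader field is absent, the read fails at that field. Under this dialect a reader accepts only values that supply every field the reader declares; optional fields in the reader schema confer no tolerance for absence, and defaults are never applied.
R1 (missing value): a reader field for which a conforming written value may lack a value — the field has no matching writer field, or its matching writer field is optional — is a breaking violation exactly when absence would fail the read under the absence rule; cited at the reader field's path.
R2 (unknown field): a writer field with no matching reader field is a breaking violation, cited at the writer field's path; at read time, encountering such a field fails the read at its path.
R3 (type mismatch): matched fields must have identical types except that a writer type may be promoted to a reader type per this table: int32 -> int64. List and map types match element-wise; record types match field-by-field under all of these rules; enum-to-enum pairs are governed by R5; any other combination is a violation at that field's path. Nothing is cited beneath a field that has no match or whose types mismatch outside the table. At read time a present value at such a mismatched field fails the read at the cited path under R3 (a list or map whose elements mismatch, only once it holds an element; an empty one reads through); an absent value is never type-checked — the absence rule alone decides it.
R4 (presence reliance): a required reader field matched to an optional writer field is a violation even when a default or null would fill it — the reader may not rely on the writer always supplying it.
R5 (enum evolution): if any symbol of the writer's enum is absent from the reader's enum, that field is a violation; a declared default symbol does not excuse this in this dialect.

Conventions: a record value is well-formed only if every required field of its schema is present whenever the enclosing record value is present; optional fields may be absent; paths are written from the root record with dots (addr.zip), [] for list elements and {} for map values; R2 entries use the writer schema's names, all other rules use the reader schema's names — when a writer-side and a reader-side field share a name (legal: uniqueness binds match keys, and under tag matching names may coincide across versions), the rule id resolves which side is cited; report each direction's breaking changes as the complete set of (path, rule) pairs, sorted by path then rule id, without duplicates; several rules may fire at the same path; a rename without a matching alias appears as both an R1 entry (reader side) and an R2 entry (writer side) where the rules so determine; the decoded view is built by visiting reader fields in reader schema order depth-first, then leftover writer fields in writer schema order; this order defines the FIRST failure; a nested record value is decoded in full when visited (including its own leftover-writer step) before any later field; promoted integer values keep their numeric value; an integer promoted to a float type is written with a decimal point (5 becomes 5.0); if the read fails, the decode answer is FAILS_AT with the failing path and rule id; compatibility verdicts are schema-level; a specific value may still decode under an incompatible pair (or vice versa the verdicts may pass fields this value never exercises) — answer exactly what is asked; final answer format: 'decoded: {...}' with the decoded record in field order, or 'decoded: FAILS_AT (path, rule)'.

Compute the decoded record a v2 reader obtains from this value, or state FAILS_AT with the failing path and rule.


decoded: FAILS_AT (addr, R1)

the writer's type comes first in each Profile pair
decoding the Profile value with the v2 reader:
  role := "ADMIN"
  tags := [3.75]
  read fails at addr under R1 (no fill)
  => FAILS_AT (addr, R1)
remaining Profile differences; none change what is asked:
  field duration in record Profile: type int64 changed to int32 -> matters for Profile compatibility verdicts, not for this value's decode
  removed field quantity from record Profile -> matters for Profile compatibility verdicts, not for this value's decode
  field archived in record Meta: type bool changed to string -> matters for Profile compatibility verdicts, not for this value's decode
  field tags in record Profile: tag 1 changed to 17 -> triggers nothing under the printed rules; the Profile answer is the same either way


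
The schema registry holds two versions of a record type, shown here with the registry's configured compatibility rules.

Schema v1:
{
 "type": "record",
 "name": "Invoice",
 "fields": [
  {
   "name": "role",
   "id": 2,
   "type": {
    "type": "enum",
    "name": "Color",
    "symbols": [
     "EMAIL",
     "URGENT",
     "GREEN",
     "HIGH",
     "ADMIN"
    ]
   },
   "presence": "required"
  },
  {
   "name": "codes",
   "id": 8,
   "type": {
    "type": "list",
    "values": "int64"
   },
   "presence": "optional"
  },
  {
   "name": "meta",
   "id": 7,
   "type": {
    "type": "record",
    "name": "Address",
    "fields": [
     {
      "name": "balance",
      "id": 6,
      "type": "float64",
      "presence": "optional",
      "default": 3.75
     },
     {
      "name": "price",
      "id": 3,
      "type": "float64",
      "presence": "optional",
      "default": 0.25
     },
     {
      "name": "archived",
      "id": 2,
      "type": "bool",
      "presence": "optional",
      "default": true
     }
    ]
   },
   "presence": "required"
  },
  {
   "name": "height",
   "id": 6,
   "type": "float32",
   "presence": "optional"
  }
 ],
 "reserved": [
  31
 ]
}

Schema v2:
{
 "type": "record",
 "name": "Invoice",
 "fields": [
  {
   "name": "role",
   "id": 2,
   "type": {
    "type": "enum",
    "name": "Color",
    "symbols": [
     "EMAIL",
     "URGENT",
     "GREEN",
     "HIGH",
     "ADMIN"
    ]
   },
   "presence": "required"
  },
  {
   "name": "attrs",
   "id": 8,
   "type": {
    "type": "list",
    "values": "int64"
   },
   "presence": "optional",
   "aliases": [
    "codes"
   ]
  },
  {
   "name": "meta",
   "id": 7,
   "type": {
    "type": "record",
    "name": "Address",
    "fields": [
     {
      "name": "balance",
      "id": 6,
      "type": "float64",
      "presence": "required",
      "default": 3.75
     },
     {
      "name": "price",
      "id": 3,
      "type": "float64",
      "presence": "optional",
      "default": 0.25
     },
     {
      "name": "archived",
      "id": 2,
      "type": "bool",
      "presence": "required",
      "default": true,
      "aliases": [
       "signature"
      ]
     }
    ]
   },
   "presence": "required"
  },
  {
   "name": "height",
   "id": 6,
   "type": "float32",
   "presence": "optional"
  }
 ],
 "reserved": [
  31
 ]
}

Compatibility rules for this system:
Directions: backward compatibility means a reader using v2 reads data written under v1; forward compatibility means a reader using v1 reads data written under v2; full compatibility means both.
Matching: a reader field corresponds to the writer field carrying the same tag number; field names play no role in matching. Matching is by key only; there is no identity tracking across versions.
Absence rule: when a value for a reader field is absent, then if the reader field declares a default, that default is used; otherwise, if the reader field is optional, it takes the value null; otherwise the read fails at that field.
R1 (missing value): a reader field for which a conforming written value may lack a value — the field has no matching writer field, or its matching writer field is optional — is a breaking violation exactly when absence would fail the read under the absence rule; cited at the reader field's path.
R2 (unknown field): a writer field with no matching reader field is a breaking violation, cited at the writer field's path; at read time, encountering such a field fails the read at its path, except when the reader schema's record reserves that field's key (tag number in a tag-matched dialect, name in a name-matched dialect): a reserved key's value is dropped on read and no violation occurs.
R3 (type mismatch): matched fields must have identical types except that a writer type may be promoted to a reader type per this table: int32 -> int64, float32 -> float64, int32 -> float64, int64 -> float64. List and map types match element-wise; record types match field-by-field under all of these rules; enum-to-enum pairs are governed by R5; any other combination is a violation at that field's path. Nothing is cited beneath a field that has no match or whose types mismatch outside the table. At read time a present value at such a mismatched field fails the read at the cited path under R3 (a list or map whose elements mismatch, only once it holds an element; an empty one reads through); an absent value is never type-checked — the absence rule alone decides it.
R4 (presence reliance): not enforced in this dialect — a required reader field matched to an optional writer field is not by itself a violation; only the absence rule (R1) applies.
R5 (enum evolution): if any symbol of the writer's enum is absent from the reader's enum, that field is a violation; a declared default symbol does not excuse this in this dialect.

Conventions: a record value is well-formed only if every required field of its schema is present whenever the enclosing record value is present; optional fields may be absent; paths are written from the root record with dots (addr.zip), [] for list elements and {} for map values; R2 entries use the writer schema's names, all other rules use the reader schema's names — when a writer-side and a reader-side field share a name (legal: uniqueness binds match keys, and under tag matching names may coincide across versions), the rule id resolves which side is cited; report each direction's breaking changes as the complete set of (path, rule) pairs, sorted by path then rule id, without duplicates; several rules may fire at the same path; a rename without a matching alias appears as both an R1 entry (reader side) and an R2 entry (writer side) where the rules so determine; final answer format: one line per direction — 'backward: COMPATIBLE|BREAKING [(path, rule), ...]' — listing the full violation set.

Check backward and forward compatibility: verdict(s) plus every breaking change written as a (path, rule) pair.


the writer's type comes first in each Invoice pair
backward pass over Invoice, reader schema v2, writer schema v1:
  role <- role (Color -> Color, writer required)
  attrs <- codes (list<int64> -> list<int64>, writer optional)
  meta <- meta (Address -> Address, writer required)
  height <- height (float32 -> float32, writer optional)
  meta.balance <- meta.balance (float64 -> float64, writer optional)
  meta.price <- meta.price (float64 -> float64, writer optional)
  meta.archived <- meta.archived (bool -> bool, writer optional)
  nothing fires on Invoice: backward is COMPATIBLE
forward pass over Invoice, reader schema v1, writer schema v2:
  role <- role (Color -> Color, writer required)
  codes <- attrs (list<int64> -> list<int64>, writer optional)
  meta <- meta (Address -> Address, writer required)
  height <- height (float32 -> float32, writer optional)
  meta.balance <- meta.balance (float64 -> float64, writer required)
  meta.price <- meta.price (float64 -> float64, writer optional)
  meta.archived <- meta.archived (bool -> bool, writer required)
  nothing fires on Invoice: forward is COMPATIBLE

backward: COMPATIBLE []; forward: COMPATIBLE []


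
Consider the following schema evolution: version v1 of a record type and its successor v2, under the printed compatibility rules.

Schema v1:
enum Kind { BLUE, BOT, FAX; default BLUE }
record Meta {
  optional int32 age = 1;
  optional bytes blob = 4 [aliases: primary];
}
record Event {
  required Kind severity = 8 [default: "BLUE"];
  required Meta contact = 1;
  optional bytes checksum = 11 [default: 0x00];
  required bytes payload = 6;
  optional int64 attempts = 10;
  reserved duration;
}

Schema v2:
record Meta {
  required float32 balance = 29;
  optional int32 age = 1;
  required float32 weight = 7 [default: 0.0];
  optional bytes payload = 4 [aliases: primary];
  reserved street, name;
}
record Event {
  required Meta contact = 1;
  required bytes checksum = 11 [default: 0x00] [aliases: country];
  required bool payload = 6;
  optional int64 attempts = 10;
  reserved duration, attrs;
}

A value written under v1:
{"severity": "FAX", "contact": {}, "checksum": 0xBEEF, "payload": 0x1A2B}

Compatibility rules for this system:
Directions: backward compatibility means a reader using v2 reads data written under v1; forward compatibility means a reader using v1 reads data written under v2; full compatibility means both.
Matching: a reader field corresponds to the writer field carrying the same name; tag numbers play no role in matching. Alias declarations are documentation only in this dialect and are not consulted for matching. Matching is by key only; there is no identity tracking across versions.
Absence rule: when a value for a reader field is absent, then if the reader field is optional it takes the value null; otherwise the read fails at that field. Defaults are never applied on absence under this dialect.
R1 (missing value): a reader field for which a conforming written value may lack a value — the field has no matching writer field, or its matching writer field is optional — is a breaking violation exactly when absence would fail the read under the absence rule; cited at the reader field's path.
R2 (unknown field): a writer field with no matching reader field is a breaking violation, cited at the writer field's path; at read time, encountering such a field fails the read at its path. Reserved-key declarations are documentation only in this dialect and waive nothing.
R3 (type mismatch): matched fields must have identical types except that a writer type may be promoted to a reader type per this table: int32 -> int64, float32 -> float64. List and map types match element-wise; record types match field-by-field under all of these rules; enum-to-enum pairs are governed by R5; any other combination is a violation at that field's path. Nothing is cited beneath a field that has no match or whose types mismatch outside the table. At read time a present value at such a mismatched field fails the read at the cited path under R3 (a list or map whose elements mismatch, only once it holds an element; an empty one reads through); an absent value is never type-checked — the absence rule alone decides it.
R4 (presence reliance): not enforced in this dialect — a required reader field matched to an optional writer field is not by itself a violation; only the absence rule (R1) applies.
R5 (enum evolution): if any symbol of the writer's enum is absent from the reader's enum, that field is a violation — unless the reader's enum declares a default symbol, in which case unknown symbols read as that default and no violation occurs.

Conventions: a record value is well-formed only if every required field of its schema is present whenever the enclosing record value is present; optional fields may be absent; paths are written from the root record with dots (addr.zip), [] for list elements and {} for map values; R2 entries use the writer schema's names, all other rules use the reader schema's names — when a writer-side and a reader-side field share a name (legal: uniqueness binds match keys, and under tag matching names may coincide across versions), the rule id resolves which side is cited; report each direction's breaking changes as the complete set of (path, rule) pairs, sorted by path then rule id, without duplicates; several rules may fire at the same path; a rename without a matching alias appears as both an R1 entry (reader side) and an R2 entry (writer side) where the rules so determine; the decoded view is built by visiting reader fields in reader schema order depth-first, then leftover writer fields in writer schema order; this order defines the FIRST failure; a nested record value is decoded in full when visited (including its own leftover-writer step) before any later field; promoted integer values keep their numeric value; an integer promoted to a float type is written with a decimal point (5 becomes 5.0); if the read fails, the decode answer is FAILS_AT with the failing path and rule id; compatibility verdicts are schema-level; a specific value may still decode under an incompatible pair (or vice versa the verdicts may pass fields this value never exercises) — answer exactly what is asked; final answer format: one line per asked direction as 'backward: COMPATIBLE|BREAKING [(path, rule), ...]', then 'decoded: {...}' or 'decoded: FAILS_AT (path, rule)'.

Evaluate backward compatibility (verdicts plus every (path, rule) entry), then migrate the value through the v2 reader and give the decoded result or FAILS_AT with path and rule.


arrows below run writer -> reader for Event
backward analysis of Event with v2 as reader and v1 as writer:
  contact <- contact (Meta -> Meta, writer required)
  checksum <- checksum (bytes -> bytes, writer optional)
  payload <- payload (bytes -> bool, writer required)
  attempts <- attempts (int64 -> int64, writer optional)
  writer field severity has no reader counterpart
  contact.balance: no writer match
  contact.age <- contact.age (int32 -> int32, writer optional)
  contact.weight: no writer match
  contact.payload: no writer match
  writer field contact.blob has no reader counterpart
  breaking: (checksum, R1)
  breaking: (contact.balance, R1)
  breaking: (contact.blob, R2)
  breaking: (contact.weight, R1)
  breaking: (payload, R3)
  breaking: (severity, R2)
  => backward verdict for Event: BREAKING, 6 violation(s)
migrating the Event value to v2:
  read fails at contact.balance under R1 (no fill)
  => FAILS_AT (contact.balance, R1)

backward: BREAKING [(checksum, R1), (contact.balance, R1), (contact.blob, R2), (contact.weight, R1), (payload, R3), (severity, R2)]; decoded: FAILS_AT (contact.balance, R1)


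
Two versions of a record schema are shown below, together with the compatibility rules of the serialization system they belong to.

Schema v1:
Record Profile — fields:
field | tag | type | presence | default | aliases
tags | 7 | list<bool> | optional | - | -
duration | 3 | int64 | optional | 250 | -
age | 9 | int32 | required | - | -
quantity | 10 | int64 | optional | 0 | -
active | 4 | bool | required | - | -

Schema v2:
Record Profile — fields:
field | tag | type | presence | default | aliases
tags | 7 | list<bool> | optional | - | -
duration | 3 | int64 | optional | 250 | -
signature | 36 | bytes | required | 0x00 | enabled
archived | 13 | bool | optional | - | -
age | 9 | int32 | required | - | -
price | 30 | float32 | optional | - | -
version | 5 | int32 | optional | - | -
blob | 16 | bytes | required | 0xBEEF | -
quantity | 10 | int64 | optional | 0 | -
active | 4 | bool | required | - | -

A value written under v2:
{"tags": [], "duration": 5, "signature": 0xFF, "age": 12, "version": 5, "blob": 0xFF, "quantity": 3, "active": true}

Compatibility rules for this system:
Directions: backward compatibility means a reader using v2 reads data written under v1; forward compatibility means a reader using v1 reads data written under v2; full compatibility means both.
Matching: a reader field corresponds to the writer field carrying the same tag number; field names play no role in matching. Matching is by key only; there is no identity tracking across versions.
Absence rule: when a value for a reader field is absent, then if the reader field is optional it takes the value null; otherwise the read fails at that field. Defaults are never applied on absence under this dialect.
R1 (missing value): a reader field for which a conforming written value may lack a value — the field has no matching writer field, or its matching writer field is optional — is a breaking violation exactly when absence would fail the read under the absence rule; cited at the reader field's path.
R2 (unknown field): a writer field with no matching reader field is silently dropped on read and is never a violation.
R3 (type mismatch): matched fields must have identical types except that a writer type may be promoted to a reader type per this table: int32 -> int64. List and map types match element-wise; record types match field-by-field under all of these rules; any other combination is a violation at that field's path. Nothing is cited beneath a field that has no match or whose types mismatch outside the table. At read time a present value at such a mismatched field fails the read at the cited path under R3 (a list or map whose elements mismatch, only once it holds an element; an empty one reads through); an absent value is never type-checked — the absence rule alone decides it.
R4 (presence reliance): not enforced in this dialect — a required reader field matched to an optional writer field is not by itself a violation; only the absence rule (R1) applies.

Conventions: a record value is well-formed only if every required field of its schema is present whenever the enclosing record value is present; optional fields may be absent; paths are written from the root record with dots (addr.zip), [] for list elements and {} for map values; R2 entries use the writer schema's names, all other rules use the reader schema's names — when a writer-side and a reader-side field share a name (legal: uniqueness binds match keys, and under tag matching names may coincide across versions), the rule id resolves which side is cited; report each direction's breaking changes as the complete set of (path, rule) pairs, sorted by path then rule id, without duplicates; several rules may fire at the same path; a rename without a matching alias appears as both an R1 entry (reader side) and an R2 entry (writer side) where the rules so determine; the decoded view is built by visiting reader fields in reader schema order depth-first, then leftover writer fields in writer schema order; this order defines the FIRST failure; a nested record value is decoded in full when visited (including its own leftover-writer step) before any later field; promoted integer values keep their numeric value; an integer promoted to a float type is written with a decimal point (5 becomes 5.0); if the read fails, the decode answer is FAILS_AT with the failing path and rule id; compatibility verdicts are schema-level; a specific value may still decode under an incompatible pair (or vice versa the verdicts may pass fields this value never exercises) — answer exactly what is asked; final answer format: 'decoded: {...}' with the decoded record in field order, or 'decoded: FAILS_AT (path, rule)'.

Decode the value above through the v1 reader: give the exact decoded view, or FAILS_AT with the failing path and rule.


decoded: {"tags": [], "duration": 5, "age": 12, "quantity": 3, "active": true}

arrows below run writer -> reader for Profile
migrating the Profile value to v1:
  tags := []
  duration := 5
  age := 12
  quantity := 3
  active := true
  writer signature: unknown -> dropped
  writer version: unknown -> dropped
  writer blob: unknown -> dropped
  => decoded: {"tags": [], "duration": 5, "age": 12, "quantity": 3, "active": true}
remaining Profile differences; none change what is asked:
  added field archived to record Profile: optional bool, tag 13 (in v2 it sits immediately before age) -> fires no rule on Profile under this dialect and leaves the result unchanged
  added field price to record Profile: optional float32, tag 30 (in v2 it sits immediately before quantity) -> fires no rule on Profile under this dialect and leaves the result unchanged
  added field blob to record Profile: required bytes, tag 16, default 0xBEEF (in v2 it sits immediately before quantity) -> affects the rule determinations only; this particular Profile value decodes identically
  added field version to record Profile: optional int32, tag 5 (in v2 it sits immediately before quantity) -> fires no rule on Profile under this dialect and leaves the result unchanged
  added field signature to record Profile: required bytes, tag 36, default 0x00 (in v2 it sits immediately before age) -> affects the rule determinations only; this particular Profile value decodes identically


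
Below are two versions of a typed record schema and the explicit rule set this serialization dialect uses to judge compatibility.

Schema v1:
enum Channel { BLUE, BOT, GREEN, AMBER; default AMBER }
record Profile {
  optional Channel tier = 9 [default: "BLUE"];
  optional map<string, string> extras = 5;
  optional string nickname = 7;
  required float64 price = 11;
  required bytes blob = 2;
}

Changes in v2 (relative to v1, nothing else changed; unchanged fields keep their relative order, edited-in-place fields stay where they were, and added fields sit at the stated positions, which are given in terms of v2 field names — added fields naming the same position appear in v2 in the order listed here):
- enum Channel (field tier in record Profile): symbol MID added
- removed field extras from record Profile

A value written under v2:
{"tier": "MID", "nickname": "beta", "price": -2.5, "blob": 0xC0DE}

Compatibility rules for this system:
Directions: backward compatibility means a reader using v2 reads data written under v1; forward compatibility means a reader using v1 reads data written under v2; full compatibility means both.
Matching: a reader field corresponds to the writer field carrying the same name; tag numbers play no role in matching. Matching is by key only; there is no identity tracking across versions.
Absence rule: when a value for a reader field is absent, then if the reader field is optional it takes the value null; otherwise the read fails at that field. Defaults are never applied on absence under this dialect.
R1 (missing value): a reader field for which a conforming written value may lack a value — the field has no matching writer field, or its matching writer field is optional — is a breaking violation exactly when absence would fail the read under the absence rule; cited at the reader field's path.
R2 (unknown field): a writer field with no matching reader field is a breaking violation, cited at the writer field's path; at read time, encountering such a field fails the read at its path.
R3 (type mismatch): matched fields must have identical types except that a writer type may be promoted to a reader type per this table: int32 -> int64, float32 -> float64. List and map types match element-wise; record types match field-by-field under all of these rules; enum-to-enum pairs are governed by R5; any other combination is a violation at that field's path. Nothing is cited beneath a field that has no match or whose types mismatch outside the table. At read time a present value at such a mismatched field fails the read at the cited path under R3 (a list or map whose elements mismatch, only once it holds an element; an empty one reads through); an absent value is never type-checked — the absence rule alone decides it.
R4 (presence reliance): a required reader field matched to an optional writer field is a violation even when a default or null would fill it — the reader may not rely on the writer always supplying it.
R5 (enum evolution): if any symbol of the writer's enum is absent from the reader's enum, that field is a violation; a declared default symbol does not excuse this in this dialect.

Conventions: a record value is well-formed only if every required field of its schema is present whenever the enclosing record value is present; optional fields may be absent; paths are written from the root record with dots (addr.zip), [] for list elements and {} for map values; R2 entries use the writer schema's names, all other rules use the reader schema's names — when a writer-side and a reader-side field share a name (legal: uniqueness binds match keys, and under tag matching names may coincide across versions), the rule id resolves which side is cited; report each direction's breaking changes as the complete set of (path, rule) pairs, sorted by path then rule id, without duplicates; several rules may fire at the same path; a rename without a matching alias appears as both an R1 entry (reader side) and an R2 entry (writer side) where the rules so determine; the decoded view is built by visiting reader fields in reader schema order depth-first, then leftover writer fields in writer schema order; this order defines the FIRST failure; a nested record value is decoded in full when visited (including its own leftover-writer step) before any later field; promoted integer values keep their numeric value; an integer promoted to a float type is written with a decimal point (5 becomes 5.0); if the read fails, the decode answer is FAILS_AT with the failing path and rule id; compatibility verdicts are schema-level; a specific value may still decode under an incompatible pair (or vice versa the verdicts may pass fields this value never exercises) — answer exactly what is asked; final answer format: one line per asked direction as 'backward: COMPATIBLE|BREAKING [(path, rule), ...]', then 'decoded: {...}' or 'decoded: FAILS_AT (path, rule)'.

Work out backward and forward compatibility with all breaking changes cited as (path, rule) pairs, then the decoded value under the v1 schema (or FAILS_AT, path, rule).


backward: BREAKING [(extras, R2)]; forward: BREAKING [(tier, R5)]; decoded: FAILS_AT (tier, R5)

the writer's type comes first in each Profile pair
backward for Profile (reader v2, writer v1):
  tier: Channel -> Channel, writer optional; from tier
  nickname: string -> string, writer optional; from nickname
  price: float64 -> float64, writer required; from price
  blob: bytes -> bytes, writer required; from blob
  writer extras: unknown to reader
  rule R2 violated at extras
  backward on Profile therefore BREAKING (1)
forward for Profile (reader v1, writer v2):
  tier: Channel -> Channel, writer optional; from tier
  extras has no writer counterpart
  nickname: string -> string, writer optional; from nickname
  price: float64 -> float64, writer required; from price
  blob: bytes -> bytes, writer required; from blob
  rule R5 violated at tier
  forward on Profile therefore BREAKING (1)
decoding the Profile value with the v1 reader:
  read fails at tier under R5
  => FAILS_AT (tier, R5)


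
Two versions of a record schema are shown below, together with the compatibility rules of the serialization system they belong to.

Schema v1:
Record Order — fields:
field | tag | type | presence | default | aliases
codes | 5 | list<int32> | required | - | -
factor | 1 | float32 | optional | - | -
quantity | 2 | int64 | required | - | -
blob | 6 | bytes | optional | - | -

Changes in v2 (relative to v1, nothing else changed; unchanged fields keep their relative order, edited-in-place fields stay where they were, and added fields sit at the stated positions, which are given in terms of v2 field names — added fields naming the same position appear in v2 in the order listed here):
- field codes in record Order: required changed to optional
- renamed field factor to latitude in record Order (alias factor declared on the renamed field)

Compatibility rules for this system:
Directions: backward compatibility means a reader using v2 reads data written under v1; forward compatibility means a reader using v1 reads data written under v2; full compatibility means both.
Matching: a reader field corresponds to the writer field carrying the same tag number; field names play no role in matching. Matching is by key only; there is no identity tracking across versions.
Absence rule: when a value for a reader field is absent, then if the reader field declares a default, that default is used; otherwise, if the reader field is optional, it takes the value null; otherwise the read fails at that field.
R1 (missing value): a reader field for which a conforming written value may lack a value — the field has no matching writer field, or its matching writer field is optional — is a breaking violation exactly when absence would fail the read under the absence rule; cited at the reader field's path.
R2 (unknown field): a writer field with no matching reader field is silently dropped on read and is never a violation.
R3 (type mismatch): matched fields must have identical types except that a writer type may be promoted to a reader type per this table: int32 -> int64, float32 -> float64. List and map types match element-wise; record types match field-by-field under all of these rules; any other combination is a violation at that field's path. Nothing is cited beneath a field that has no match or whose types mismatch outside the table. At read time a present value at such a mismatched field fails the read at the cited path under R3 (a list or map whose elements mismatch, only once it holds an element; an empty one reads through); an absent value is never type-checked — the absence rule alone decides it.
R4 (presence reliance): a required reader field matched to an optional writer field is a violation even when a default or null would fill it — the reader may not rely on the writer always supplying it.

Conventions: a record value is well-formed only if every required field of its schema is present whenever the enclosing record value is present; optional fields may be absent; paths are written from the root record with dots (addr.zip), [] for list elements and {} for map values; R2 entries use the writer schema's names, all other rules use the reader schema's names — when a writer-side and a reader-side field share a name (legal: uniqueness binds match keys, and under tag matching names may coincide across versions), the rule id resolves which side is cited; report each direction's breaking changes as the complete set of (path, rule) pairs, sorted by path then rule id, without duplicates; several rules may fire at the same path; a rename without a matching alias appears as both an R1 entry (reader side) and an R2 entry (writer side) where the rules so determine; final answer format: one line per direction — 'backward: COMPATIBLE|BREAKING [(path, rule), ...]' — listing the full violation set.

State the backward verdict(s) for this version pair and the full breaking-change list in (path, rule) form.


each type pair in Order: writer, then reader
checking backward for Order: reader v2 against writer v1:
  list<int32> -> list<int32>, writer required: codes aligns to codes
  float32 -> float32, writer optional: latitude aligns to factor
  int64 -> int64, writer required: quantity aligns to quantity
  bytes -> bytes, writer optional: blob aligns to blob
  => no violations; backward on Order: COMPATIBLE
diffs on Order not affecting the asked answer:
  field codes in record Order: required changed to optional -> matters only for Order's forward compatibility — outside the asked direction
  renamed field factor to latitude in record Order (alias factor declared on the renamed field) -> no rule fires on it in Order's dialect; the asked verdict holds

backward: COMPATIBLE []


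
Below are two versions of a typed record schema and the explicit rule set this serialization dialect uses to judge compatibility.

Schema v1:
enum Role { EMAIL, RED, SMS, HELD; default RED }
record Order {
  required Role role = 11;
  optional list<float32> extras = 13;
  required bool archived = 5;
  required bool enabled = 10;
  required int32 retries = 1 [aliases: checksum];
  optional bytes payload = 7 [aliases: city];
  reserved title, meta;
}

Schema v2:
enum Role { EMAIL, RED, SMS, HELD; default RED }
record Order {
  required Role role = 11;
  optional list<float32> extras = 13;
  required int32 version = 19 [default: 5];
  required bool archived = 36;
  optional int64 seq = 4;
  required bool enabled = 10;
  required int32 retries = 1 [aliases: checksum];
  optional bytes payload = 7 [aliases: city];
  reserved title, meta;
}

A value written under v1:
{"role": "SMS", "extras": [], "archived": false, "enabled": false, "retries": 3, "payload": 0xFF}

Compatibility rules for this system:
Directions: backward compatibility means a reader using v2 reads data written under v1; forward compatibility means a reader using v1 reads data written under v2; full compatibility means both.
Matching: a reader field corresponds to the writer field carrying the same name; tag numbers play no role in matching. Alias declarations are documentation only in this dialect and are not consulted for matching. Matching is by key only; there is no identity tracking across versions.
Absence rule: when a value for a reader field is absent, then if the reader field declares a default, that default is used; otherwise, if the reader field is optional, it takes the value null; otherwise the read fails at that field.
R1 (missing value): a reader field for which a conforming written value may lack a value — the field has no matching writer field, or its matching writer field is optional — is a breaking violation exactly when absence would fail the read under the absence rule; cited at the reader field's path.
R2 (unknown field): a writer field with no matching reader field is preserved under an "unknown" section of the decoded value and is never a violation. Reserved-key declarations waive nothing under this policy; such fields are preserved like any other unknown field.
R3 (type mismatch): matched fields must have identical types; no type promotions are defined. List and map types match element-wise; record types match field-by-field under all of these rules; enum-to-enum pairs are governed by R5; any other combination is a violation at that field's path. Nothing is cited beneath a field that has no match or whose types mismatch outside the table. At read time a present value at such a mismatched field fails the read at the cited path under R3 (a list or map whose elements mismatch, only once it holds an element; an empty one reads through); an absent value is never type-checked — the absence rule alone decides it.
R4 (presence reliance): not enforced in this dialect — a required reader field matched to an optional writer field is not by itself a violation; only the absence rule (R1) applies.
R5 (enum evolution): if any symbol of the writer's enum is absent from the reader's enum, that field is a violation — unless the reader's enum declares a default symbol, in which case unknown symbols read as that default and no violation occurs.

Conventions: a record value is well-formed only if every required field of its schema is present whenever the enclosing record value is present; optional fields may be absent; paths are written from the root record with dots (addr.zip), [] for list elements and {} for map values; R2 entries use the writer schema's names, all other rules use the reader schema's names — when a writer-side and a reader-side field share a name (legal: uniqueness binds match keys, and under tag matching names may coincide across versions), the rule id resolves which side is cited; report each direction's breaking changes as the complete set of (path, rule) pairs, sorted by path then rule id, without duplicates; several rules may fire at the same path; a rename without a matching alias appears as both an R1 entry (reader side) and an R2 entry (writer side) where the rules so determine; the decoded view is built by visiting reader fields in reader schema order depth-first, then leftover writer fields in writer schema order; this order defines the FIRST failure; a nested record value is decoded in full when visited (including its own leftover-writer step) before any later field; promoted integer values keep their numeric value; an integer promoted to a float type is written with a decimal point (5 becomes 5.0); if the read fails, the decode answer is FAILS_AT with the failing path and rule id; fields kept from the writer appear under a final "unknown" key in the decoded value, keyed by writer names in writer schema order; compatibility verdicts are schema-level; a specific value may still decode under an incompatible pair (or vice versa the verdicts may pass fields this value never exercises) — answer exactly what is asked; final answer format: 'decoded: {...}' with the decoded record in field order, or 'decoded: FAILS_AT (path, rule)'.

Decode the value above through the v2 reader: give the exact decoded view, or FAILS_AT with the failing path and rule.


the writer's type comes first in each Order pair
migrating the Order value to v2:
  role := "SMS"
  extras := []
  version := 5 (no value, default fills)
  archived := false
  seq := null (not supplied -> null)
  enabled := false
  retries := 3
  payload := 0xFF
  => decoded: {"role": "SMS", "extras": [], "version": 5, "archived": false, "seq": null, "enabled": false, "retries": 3, "payload": 0xFF}
the other Order changes do not affect what is asked:
  field archived in record Order: tag 5 changed to 36 -> triggers nothing under the printed rules; the Order answer is the same either way

decoded: {"role": "SMS", "extras": [], "version": 5, "archived": false, "seq": null, "enabled": false, "retries": 3, "payload": 0xFF}
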